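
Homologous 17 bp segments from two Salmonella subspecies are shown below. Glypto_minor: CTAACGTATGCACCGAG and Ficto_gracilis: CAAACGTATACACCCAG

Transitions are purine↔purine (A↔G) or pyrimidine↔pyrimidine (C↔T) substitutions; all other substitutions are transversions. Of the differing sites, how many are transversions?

2

The sequences differ at positions 2 (T/A, transversion), 10 (G/A, transition), 15 (G/C, transversion).
Of the 3 differences, 1 transition and 2 transversions, so the answer is 2.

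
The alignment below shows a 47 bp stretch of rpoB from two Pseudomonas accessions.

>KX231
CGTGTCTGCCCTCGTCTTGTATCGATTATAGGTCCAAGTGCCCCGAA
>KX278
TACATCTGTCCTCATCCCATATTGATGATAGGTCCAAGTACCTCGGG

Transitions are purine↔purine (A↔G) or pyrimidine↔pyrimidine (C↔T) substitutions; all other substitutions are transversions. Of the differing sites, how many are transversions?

Differing sites — 1:C/T (Ti); 2:G/A (Ti); 3:T/C (Ti); 4:G/A (Ti); 9:C/T (Ti); 14:G/A (Ti); 17:T/C (Ti); 18:T/C (Ti); 19:G/A (Ti); 23:C/T (Ti); 27:T/G (Tv); 40:G/A (Ti); 43:C/T (Ti); 46:A/G (Ti); 47:A/G (Ti).
Of the 15 differences, 14 transitions and 1 transversion, so the answer is 1.

1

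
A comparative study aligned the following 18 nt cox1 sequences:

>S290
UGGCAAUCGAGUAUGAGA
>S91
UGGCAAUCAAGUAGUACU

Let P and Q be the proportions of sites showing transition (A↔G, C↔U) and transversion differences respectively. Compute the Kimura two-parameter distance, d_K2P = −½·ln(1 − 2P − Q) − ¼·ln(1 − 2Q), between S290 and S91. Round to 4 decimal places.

Mismatches occur at site 9 (G/A, transition), site 14 (U/G, transversion), site 15 (G/U, transversion), site 17 (G/C, transversion), site 18 (A/U, transversion).
Of the 5 differences, 1 transition and 4 transversions over 18 sites: P = 1/18 = 0.055556, Q = 4/18 = 0.222222.
d = −0.5·ln(0.666666) − 0.25·ln(0.555556) = −0.5·(-0.405466) − 0.25·(-0.587786) = 0.3497.

0.3497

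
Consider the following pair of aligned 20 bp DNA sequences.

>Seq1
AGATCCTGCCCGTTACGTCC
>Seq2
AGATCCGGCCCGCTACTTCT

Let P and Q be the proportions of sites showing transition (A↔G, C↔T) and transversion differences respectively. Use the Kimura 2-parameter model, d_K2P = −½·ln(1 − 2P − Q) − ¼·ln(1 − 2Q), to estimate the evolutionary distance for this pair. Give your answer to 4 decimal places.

0.2341

Mismatches occur at site 7 (T↔G, transversion), site 13 (T↔C, transition), site 17 (G↔T, transversion), site 20 (C↔T, transition).
Of the 4 differences, 2 transitions and 2 transversions over 20 sites: P = 2/20 = 0.100000, Q = 2/20 = 0.100000.
d = −0.5·ln(0.700000) − 0.25·ln(0.800000) = −0.5·(-0.356675) − 0.25·(-0.223144) = 0.2341.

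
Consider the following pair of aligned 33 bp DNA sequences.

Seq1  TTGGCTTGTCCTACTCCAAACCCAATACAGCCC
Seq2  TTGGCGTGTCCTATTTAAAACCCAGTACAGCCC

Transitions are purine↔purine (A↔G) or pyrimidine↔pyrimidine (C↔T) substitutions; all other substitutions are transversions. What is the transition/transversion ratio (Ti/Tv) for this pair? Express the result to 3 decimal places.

1.500

The sequences differ at positions 6 (T/G, transversion), 14 (C/T, transition), 16 (C/T, transition), 17 (C/A, transversion), 25 (A/G, transition).
Of the 5 differences, 3 transitions and 2 transversions, so Ti/Tv = 3/2 = 1.500.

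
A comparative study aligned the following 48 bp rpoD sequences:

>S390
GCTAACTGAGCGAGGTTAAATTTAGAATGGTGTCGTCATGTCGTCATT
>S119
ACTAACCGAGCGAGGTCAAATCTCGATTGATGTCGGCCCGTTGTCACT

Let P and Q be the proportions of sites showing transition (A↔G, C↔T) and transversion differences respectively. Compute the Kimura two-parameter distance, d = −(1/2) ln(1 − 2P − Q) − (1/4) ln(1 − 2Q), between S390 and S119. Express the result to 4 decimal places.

The sequences differ at positions 1 (G/A, transition), 7 (T/C, transition), 17 (T/C, transition), 22 (T/C, transition), 24 (A/C, transversion), 27 (A/T, transversion), 30 (G/A, transition), 36 (T/G, transversion), 38 (A/C, transversion), 39 (T/C, transition), 42 (C/T, transition), 47 (T/C, transition).
Of the 12 differences, 8 transitions and 4 transversions over 48 sites: P = 8/48 = 0.166667, Q = 4/48 = 0.083333.
d = −0.5·ln(0.583333) − 0.25·ln(0.833334) = −0.5·(-0.538997) − 0.25·(-0.182321) = 0.3151.

0.3151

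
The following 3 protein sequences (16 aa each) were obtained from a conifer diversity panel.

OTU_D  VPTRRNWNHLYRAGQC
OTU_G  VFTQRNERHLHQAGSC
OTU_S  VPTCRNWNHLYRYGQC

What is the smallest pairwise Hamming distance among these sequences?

Pairwise Hamming distances:
  OTU_D vs OTU_G: 7
  OTU_D vs OTU_S: 2
  OTU_G vs OTU_S: 8
The smallest is 2, between OTU_D and OTU_S.

2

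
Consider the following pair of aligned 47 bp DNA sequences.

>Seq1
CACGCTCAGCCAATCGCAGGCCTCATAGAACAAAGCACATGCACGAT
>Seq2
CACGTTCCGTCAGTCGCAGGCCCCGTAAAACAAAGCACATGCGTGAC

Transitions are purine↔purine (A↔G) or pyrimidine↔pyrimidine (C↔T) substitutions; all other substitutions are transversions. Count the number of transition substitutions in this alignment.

The sequences differ at positions 5 (C/T, transition), 8 (A/C, transversion), 10 (C/T, transition), 13 (A/G, transition), 23 (T/C, transition), 25 (A/G, transition), 28 (G/A, transition), 43 (A/G, transition), 44 (C/T, transition), 47 (T/C, transition).
Of the 10 differences, 9 transitions and 1 transversion, so the answer is 9.

9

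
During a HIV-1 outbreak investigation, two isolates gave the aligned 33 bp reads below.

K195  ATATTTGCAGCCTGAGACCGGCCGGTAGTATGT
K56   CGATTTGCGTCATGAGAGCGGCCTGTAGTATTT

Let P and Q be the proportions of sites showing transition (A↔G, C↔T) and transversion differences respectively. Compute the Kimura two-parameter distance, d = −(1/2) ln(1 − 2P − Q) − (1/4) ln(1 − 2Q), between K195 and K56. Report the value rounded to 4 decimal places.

0.2972

Mismatches occur at site 1 (A/C, transversion), site 2 (T/G, transversion), site 9 (A/G, transition), site 10 (G/T, transversion), site 12 (C/A, transversion), site 18 (C/G, transversion), site 24 (G/T, transversion), site 32 (G/T, transversion).
Of the 8 differences, 1 transition and 7 transversions over 33 sites: P = 1/33 = 0.030303, Q = 7/33 = 0.212121.
d = −0.5·ln(0.727273) − 0.25·ln(0.575758) = −0.5·(-0.318453) − 0.25·(-0.552068) = 0.2972.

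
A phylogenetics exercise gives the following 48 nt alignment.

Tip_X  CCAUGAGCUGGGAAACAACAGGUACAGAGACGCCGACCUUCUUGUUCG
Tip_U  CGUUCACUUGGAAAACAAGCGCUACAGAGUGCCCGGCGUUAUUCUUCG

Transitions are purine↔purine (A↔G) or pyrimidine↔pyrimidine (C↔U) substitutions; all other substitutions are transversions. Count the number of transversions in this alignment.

Differing sites — 2:C/G (Tv); 3:A/U (Tv); 5:G/C (Tv); 7:G/C (Tv); 8:C/U (Ti); 12:G/A (Ti); 19:C/G (Tv); 20:A/C (Tv); 22:G/C (Tv); 30:A/U (Tv); 31:C/G (Tv); 32:G/C (Tv); 36:A/G (Ti); 38:C/G (Tv); 41:C/A (Tv); 44:G/C (Tv).
Of the 16 differences, 3 transitions and 13 transversions, so the answer is 13.

13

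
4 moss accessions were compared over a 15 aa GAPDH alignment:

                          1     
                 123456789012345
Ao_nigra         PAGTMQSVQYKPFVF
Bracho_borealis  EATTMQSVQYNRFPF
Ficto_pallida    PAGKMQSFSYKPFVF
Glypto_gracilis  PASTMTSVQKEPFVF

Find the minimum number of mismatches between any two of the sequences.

3

Pairwise Hamming distances:
  Ao_nigra vs Bracho_borealis: 5
  Ao_nigra vs Ficto_pallida: 3
  Ao_nigra vs Glypto_gracilis: 4
  Bracho_borealis vs Ficto_pallida: 8
  Bracho_borealis vs Glypto_gracilis: 7
  Ficto_pallida vs Glypto_gracilis: 7
The smallest is 3, between Ao_nigra and Ficto_pallida.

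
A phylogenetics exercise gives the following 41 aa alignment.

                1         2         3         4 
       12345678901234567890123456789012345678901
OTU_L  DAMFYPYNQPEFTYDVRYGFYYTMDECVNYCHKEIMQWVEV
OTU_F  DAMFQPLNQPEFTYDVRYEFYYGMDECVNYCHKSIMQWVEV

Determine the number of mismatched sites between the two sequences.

5

Mismatches occur at site 5 (Y↔Q), site 7 (Y↔L), site 19 (G↔E), site 23 (T↔G), site 34 (E↔S).
That gives 5 mismatches out of 41 aligned sites, so the Hamming distance is 5.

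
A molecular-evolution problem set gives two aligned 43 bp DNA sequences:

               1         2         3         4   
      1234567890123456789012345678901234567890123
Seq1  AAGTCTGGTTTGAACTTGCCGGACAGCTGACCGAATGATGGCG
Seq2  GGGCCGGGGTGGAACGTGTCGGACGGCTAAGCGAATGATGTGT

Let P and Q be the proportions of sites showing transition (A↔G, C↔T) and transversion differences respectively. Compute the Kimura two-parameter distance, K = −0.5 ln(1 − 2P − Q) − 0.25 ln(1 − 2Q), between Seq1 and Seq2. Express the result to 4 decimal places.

0.4292

Mismatches occur at site 1 (A/G, transition), site 2 (A/G, transition), site 4 (T/C, transition), site 6 (T/G, transversion), site 9 (T/G, transversion), site 11 (T/G, transversion), site 16 (T/G, transversion), site 19 (C/T, transition), site 25 (A/G, transition), site 29 (G/A, transition), site 31 (C/G, transversion), site 41 (G/T, transversion), site 42 (C/G, transversion), site 43 (G/T, transversion).
Of the 14 differences, 6 transitions and 8 transversions over 43 sites: P = 6/43 = 0.139535, Q = 8/43 = 0.186047.
d = −0.5·ln(0.534883) − 0.25·ln(0.627906) = −0.5·(-0.625707) − 0.25·(-0.465365) = 0.4292.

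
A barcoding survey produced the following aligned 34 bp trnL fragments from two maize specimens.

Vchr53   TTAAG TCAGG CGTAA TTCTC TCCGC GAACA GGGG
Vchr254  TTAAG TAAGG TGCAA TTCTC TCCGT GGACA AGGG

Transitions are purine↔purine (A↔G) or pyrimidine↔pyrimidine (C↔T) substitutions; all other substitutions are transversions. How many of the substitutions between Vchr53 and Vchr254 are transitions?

Mismatches occur at site 7 (C→A, transversion), site 11 (C→T, transition), site 13 (T→C, transition), site 25 (C→T, transition), site 27 (A→G, transition), site 31 (G→A, transition).
Of the 6 differences, 5 transitions and 1 transversion, so the answer is 5.

5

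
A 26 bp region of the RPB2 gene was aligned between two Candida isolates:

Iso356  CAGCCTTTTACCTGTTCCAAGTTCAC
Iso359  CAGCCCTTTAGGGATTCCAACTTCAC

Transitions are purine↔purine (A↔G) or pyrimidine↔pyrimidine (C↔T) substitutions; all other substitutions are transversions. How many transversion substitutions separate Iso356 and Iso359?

4

Mismatches occur at site 6 (T↔C, transition), site 11 (C↔G, transversion), site 12 (C↔G, transversion), site 13 (T↔G, transversion), site 14 (G↔A, transition), site 21 (G↔C, transversion).
Of the 6 differences, 2 transitions and 4 transversions, so the answer is 4.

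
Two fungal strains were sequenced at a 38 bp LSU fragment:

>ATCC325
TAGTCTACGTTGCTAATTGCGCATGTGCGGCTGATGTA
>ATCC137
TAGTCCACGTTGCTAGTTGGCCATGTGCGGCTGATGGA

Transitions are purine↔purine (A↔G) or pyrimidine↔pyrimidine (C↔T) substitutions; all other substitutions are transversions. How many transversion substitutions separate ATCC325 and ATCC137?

3

The sequences differ at positions 6 (T/C, transition), 16 (A/G, transition), 20 (C/G, transversion), 21 (G/C, transversion), 37 (T/G, transversion).
Of the 5 differences, 2 transitions and 3 transversions, so the answer is 3.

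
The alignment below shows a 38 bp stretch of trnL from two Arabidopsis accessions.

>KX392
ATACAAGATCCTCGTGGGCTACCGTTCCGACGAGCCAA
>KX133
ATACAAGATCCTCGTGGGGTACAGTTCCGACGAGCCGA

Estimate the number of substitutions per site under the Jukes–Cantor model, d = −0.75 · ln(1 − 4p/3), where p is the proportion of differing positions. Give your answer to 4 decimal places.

0.0834

Differing sites — 19:C/G; 23:C/A; 37:A/G.
p = 3/38 = 0.078947.
d = −0.75 · ln(1 − (4/3)·0.078947) = −0.75 · ln(0.894737) = −0.75 · (-0.111225) = 0.0834.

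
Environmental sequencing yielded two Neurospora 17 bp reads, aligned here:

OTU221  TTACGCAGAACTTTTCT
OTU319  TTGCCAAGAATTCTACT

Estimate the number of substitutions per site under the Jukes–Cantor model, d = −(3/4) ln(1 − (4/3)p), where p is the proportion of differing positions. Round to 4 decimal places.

Differing sites — 3:A/G; 5:G/C; 6:C/A; 11:C/T; 13:T/C; 15:T/A.
p = 6/17 = 0.352941.
d = −0.75 · ln(1 − (4/3)·0.352941) = −0.75 · ln(0.529412) = −0.75 · (-0.635988) = 0.4770.

0.4770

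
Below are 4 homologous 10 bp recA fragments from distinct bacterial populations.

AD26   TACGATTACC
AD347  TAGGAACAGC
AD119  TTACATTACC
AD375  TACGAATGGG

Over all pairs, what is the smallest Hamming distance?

3

Pairwise Hamming distances:
  AD26 vs AD347: 4
  AD26 vs AD119: 3
  AD26 vs AD375: 4
  AD347 vs AD119: 6
  AD347 vs AD375: 4
  AD119 vs AD375: 7
The smallest is 3, between AD26 and AD119.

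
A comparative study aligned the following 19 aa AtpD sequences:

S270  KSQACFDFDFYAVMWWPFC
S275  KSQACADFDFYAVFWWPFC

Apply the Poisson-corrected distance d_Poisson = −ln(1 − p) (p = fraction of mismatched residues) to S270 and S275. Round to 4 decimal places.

Mismatches occur at site 6 (F↔A), site 14 (M↔F).
p = 2/19 = 0.105263.
d = −ln(1 − 0.105263) = −ln(0.894737) = 0.1112.

0.1112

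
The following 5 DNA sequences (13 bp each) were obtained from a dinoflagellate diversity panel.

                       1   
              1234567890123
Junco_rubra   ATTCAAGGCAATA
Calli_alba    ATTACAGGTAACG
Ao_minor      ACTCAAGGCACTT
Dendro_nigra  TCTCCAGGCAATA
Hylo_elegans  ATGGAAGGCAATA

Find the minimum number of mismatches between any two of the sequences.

Pairwise Hamming distances:
  Junco_rubra vs Calli_alba: 5
  Junco_rubra vs Ao_minor: 3
  Junco_rubra vs Dendro_nigra: 3
  Junco_rubra vs Hylo_elegans: 2
  Calli_alba vs Ao_minor: 7
  Calli_alba vs Dendro_nigra: 6
  Calli_alba vs Hylo_elegans: 6
  Ao_minor vs Dendro_nigra: 4
  Ao_minor vs Hylo_elegans: 5
  Dendro_nigra vs Hylo_elegans: 5
The smallest is 2, between Junco_rubra and Hylo_elegans.

2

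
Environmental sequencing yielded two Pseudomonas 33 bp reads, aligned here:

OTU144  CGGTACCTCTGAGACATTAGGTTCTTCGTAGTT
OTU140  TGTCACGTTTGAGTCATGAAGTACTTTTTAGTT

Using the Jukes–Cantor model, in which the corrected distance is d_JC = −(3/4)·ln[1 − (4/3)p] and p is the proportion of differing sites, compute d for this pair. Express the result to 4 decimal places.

Differing sites — 1:C/T; 3:G/T; 4:T/C; 7:C/G; 9:C/T; 14:A/T; 18:T/G; 20:G/A; 23:T/A; 27:C/T; 28:G/T.
p = 11/33 = 0.333333.
d = −0.75 · ln(1 − (4/3)·0.333333) = −0.75 · ln(0.555556) = −0.75 · (-0.587786) = 0.4408.

0.4408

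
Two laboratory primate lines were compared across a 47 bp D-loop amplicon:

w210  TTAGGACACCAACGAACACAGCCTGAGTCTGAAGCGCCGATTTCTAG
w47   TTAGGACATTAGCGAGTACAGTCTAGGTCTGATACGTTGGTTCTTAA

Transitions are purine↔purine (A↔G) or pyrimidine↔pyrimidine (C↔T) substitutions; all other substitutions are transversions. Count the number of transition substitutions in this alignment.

15

Mismatches occur at site 9 (C/T, transition), site 10 (C/T, transition), site 12 (A/G, transition), site 16 (A/G, transition), site 17 (C/T, transition), site 22 (C/T, transition), site 25 (G/A, transition), site 26 (A/G, transition), site 33 (A/T, transversion), site 34 (G/A, transition), site 37 (C/T, transition), site 38 (C/T, transition), site 40 (A/G, transition), site 43 (T/C, transition), site 44 (C/T, transition), site 47 (G/A, transition).
Of the 16 differences, 15 transitions and 1 transversion, so the answer is 15.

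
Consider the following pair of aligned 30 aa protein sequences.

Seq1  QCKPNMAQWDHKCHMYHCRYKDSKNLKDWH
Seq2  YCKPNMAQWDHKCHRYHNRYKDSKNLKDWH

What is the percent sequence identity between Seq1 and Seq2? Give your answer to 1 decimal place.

90.0%

The sequences differ at positions 1 (Q/Y), 15 (M/R), 18 (C/N).
27 of the 30 sites match, so the percent identity is 27/30 × 100 = 90.0%.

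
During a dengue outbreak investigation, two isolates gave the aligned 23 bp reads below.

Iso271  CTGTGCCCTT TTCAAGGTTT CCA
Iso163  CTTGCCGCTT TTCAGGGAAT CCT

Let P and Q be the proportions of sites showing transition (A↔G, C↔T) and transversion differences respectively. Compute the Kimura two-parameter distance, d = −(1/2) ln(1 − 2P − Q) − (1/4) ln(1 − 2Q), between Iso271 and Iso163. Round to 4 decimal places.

Mismatches occur at site 3 (G/T, transversion), site 4 (T/G, transversion), site 5 (G/C, transversion), site 7 (C/G, transversion), site 15 (A/G, transition), site 18 (T/A, transversion), site 19 (T/A, transversion), site 23 (A/T, transversion).
Of the 8 differences, 1 transition and 7 transversions over 23 sites: P = 1/23 = 0.043478, Q = 7/23 = 0.304348.
d = −0.5·ln(0.608696) − 0.25·ln(0.391304) = −0.5·(-0.496436) − 0.25·(-0.938271) = 0.4828.

0.4828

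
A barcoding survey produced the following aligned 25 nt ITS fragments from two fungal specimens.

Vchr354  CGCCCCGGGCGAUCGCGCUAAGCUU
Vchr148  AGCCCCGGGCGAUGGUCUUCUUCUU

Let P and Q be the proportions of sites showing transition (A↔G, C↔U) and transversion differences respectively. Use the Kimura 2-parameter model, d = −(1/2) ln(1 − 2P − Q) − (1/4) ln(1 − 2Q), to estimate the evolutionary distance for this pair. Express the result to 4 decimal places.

The sequences differ at positions 1 (C/A, transversion), 14 (C/G, transversion), 16 (C/U, transition), 17 (G/C, transversion), 18 (C/U, transition), 20 (A/C, transversion), 21 (A/U, transversion), 22 (G/U, transversion).
Of the 8 differences, 2 transitions and 6 transversions over 25 sites: P = 2/25 = 0.080000, Q = 6/25 = 0.240000.
d = −0.5·ln(0.600000) − 0.25·ln(0.520000) = −0.5·(-0.510826) − 0.25·(-0.653926) = 0.4189.

0.4189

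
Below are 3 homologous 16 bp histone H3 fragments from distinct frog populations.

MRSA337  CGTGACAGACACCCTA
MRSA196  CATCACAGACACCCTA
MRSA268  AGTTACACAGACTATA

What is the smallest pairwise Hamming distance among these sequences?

2

Pairwise Hamming distances:
  MRSA337 vs MRSA196: 2
  MRSA337 vs MRSA268: 6
  MRSA196 vs MRSA268: 7
The smallest is 2, between MRSA337 and MRSA196.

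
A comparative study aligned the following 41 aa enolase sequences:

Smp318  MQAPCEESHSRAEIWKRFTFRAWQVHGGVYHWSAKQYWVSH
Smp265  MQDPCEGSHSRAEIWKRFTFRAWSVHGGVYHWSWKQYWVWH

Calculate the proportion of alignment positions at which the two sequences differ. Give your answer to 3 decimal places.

Differing sites — 3:A/D; 7:E/G; 24:Q/S; 34:A/W; 40:S/W.
There are 5 differences over 41 sites, so p = 5/41 = 0.122.

0.122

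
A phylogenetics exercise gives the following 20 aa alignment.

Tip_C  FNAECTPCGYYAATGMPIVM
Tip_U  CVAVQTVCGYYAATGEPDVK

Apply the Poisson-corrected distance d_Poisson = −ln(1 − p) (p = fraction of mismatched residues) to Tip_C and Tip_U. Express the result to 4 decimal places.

0.5108

Mismatches occur at site 1 (F→C), site 2 (N→V), site 4 (E→V), site 5 (C→Q), site 7 (P→V), site 16 (M→E), site 18 (I→D), site 20 (M→K).
p = 8/20 = 0.400000.
d = −ln(1 − 0.400000) = −ln(0.600000) = 0.5108.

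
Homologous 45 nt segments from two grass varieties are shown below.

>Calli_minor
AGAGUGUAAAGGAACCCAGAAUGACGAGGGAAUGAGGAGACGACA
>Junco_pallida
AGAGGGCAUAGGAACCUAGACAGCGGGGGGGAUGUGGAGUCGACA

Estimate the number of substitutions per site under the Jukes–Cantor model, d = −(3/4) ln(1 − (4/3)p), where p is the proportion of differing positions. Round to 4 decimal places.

0.3295

The sequences differ at positions 5 (U/G), 7 (U/C), 9 (A/U), 17 (C/U), 21 (A/C), 22 (U/A), 24 (A/C), 25 (C/G), 27 (A/G), 31 (A/G), 35 (A/U), 40 (A/U).
p = 12/45 = 0.266667.
d = −0.75 · ln(1 − (4/3)·0.266667) = −0.75 · ln(0.644444) = −0.75 · (-0.439367) = 0.3295.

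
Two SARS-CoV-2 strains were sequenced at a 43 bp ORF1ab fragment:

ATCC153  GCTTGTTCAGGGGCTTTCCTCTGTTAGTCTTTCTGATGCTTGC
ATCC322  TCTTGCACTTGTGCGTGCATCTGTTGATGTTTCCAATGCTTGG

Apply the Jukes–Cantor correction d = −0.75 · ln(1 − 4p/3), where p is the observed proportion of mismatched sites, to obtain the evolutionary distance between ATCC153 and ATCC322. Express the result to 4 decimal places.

Mismatches occur at site 1 (G→T), site 6 (T→C), site 7 (T→A), site 9 (A→T), site 10 (G→T), site 12 (G→T), site 15 (T→G), site 17 (T→G), site 19 (C→A), site 26 (A→G), site 27 (G→A), site 29 (C→G), site 34 (T→C), site 35 (G→A), site 43 (C→G).
p = 15/43 = 0.348837.
d = −0.75 · ln(1 − (4/3)·0.348837) = −0.75 · ln(0.534884) = −0.75 · (-0.625705) = 0.4693.

0.4693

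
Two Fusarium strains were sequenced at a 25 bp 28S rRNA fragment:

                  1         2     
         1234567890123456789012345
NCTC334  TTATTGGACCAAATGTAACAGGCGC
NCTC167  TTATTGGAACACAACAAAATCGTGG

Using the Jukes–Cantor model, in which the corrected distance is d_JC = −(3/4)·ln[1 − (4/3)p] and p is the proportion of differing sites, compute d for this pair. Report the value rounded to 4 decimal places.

0.5716

Mismatches occur at site 9 (C→A), site 12 (A→C), site 14 (T→A), site 15 (G→C), site 16 (T→A), site 19 (C→A), site 20 (A→T), site 21 (G→C), site 23 (C→T), site 25 (C→G).
p = 10/25 = 0.400000.
d = −0.75 · ln(1 − (4/3)·0.400000) = −0.75 · ln(0.466667) = −0.75 · (-0.762139) = 0.5716.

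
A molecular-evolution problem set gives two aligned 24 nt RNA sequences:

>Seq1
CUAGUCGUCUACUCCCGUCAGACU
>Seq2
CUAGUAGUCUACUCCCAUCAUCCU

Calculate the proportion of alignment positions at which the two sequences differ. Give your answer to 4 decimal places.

Differing sites — 6:C/A; 17:G/A; 21:G/U; 22:A/C.
There are 4 differences over 24 sites, so p = 4/24 = 0.1667.

0.1667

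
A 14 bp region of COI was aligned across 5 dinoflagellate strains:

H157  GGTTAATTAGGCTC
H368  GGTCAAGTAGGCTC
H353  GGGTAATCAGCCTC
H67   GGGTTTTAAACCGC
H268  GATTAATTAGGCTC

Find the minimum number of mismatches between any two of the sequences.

1

Pairwise Hamming distances:
  H157 vs H368: 2
  H157 vs H353: 3
  H157 vs H67: 7
  H157 vs H268: 1
  H368 vs H353: 5
  H368 vs H67: 9
  H368 vs H268: 3
  H353 vs H67: 5
  H353 vs H268: 4
  H67 vs H268: 8
The smallest is 1, between H157 and H268.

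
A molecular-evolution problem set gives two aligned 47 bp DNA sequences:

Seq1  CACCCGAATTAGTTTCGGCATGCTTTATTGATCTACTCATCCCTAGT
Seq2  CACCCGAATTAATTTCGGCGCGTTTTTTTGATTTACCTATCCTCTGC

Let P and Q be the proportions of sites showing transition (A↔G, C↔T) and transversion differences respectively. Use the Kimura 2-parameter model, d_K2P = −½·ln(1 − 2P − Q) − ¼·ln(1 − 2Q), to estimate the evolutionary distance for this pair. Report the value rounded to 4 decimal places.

0.3379

Differing sites — 12:G/A (Ti); 20:A/G (Ti); 21:T/C (Ti); 23:C/T (Ti); 27:A/T (Tv); 33:C/T (Ti); 37:T/C (Ti); 38:C/T (Ti); 43:C/T (Ti); 44:T/C (Ti); 45:A/T (Tv); 47:T/C (Ti).
Of the 12 differences, 10 transitions and 2 transversions over 47 sites: P = 10/47 = 0.212766, Q = 2/47 = 0.042553.
d = −0.5·ln(0.531915) − 0.25·ln(0.914894) = −0.5·(-0.631272) − 0.25·(-0.088947) = 0.3379.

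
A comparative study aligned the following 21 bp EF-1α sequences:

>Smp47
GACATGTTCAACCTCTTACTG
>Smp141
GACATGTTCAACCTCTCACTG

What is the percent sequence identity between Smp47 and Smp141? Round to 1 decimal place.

95.2%

Differing sites — 17:T/C.
20 of the 21 sites match, so the percent identity is 20/21 × 100 = 95.2%.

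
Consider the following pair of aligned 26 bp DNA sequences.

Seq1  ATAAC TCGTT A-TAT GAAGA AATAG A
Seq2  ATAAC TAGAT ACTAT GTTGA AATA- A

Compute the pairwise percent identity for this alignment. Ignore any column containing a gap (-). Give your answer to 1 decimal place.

83.3%

Excluding the 2 gap columns leaves 24 comparable sites.
Mismatches occur at site 7 (C/A), site 9 (T/A), site 17 (A/T), site 18 (A/T).
20 of the 24 comparable sites match, so the percent identity is 20/24 × 100 = 83.3%.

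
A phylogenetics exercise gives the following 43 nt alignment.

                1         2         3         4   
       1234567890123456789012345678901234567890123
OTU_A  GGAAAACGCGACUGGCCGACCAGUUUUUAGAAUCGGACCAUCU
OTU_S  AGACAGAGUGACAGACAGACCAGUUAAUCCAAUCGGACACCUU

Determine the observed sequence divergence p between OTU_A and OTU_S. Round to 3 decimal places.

0.372

Differing sites — 1:G/A; 4:A/C; 6:A/G; 7:C/A; 9:C/U; 13:U/A; 15:G/A; 17:C/A; 26:U/A; 27:U/A; 29:A/C; 30:G/C; 39:C/A; 40:A/C; 41:U/C; 42:C/U.
There are 16 differences over 43 sites, so p = 16/43 = 0.372.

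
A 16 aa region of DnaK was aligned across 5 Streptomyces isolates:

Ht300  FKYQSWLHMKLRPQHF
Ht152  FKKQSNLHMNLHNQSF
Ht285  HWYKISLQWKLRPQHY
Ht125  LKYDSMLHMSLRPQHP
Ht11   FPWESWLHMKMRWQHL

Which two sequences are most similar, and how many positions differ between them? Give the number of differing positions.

5

Pairwise Hamming distances:
  Ht300 vs Ht152: 6
  Ht300 vs Ht285: 8
  Ht300 vs Ht125: 5
  Ht300 vs Ht11: 6
  Ht152 vs Ht285: 13
  Ht152 vs Ht125: 9
  Ht152 vs Ht11: 10
  Ht285 vs Ht125: 9
  Ht285 vs Ht11: 11
  Ht125 vs Ht11: 9
The smallest is 5, between Ht300 and Ht125.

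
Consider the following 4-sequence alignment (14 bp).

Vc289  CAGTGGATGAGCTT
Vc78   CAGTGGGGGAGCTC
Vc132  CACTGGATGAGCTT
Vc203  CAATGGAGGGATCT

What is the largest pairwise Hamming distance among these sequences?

Pairwise Hamming distances:
  Vc289 vs Vc78: 3
  Vc289 vs Vc132: 1
  Vc289 vs Vc203: 6
  Vc78 vs Vc132: 4
  Vc78 vs Vc203: 7
  Vc132 vs Vc203: 6
The largest is 7, between Vc78 and Vc203.

7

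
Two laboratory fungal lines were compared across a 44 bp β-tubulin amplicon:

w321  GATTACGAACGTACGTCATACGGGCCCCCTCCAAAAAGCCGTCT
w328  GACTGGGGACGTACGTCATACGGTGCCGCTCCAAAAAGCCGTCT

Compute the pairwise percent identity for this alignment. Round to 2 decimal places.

84.09%

Mismatches occur at site 3 (T→C), site 5 (A→G), site 6 (C→G), site 8 (A→G), site 24 (G→T), site 25 (C→G), site 28 (C→G).
37 of the 44 sites match, so the percent identity is 37/44 × 100 = 84.09%.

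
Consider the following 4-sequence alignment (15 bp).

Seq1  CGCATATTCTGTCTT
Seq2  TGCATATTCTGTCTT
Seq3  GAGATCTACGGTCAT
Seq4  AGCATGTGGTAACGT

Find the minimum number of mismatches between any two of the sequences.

1

Pairwise Hamming distances:
  Seq1 vs Seq2: 1
  Seq1 vs Seq3: 7
  Seq1 vs Seq4: 7
  Seq2 vs Seq3: 7
  Seq2 vs Seq4: 7
  Seq3 vs Seq4: 10
The smallest is 1, between Seq1 and Seq2.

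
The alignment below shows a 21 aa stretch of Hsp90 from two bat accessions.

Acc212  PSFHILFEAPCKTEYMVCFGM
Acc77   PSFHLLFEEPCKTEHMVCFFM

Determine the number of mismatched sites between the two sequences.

Mismatches occur at site 5 (I↔L), site 9 (A↔E), site 15 (Y↔H), site 20 (G↔F).
That gives 4 mismatches out of 21 aligned sites, so the Hamming distance is 4.

4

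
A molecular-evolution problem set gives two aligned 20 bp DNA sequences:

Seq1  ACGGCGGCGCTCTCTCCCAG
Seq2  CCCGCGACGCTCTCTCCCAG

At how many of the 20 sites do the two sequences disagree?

3

Mismatches occur at site 1 (A→C), site 3 (G→C), site 7 (G→A).
That gives 3 mismatches out of 20 aligned sites, so the Hamming distance is 3.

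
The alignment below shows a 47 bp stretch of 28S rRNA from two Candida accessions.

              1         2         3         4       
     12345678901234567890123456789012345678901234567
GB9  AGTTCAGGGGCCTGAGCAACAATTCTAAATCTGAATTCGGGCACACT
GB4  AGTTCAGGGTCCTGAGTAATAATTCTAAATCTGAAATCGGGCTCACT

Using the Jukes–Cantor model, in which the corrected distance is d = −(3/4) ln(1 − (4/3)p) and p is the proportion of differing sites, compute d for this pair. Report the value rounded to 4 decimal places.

Mismatches occur at site 10 (G→T), site 17 (C→T), site 20 (C→T), site 36 (T→A), site 43 (A→T).
p = 5/47 = 0.106383.
d = −0.75 · ln(1 − (4/3)·0.106383) = −0.75 · ln(0.858156) = −0.75 · (-0.152969) = 0.1147.

0.1147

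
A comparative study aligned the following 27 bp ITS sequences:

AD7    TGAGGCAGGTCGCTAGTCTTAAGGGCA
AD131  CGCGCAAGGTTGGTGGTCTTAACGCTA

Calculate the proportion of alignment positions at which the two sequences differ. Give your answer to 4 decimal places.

Mismatches occur at site 1 (T→C), site 3 (A→C), site 5 (G→C), site 6 (C→A), site 11 (C→T), site 13 (C→G), site 15 (A→G), site 23 (G→C), site 25 (G→C), site 26 (C→T).
There are 10 differences over 27 sites, so p = 10/27 = 0.3704.

0.3704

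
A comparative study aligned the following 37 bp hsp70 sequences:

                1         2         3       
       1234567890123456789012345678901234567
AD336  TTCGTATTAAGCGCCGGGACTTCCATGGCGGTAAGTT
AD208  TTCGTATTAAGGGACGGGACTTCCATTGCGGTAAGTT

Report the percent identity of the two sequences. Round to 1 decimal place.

Differing sites — 12:C/G; 14:C/A; 27:G/T.
34 of the 37 sites match, so the percent identity is 34/37 × 100 = 91.9%.

91.9%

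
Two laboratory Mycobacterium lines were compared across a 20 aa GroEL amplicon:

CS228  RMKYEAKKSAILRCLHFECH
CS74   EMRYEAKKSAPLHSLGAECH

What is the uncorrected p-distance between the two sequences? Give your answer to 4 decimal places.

0.3500

The sequences differ at positions 1 (R/E), 3 (K/R), 11 (I/P), 13 (R/H), 14 (C/S), 16 (H/G), 17 (F/A).
There are 7 differences over 20 sites, so p = 7/20 = 0.3500.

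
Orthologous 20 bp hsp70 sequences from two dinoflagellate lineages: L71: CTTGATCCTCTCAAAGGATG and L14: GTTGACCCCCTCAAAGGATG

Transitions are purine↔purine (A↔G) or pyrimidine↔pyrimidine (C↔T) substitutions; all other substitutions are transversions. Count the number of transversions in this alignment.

1

The sequences differ at positions 1 (C/G, transversion), 6 (T/C, transition), 9 (T/C, transition).
Of the 3 differences, 2 transitions and 1 transversion, so the answer is 1.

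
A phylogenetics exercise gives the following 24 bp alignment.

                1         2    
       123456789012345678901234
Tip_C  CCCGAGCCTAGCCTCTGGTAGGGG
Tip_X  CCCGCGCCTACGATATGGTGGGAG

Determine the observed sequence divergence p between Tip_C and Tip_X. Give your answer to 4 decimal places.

0.2917

Mismatches occur at site 5 (A↔C), site 11 (G↔C), site 12 (C↔G), site 13 (C↔A), site 15 (C↔A), site 20 (A↔G), site 23 (G↔A).
There are 7 differences over 24 sites, so p = 7/24 = 0.2917.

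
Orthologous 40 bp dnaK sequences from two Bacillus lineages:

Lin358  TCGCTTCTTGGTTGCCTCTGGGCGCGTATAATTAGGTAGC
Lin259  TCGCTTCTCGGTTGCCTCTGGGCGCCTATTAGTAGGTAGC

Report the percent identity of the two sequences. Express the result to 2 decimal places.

The sequences differ at positions 9 (T/C), 26 (G/C), 30 (A/T), 32 (T/G).
36 of the 40 sites match, so the percent identity is 36/40 × 100 = 90.00%.

90.00%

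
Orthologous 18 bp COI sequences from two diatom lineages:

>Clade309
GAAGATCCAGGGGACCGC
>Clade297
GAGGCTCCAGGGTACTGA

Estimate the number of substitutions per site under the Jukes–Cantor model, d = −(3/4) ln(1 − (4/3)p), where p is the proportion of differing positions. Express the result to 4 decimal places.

Differing sites — 3:A/G; 5:A/C; 13:G/T; 16:C/T; 18:C/A.
p = 5/18 = 0.277778.
d = −0.75 · ln(1 − (4/3)·0.277778) = −0.75 · ln(0.629629) = −0.75 · (-0.462625) = 0.3470.

0.3470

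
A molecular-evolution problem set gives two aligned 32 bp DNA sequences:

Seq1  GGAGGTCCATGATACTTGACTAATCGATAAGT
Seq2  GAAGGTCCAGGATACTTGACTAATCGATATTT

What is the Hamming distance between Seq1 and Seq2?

4

The sequences differ at positions 2 (G/A), 10 (T/G), 30 (A/T), 31 (G/T).
That gives 4 mismatches out of 32 aligned sites, so the Hamming distance is 4.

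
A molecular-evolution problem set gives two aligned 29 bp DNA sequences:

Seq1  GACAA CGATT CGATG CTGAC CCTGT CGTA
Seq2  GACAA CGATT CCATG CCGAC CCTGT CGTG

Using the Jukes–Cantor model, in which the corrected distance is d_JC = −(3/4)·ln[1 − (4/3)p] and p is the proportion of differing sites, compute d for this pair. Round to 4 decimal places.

The sequences differ at positions 12 (G/C), 17 (T/C), 29 (A/G).
p = 3/29 = 0.103448.
d = −0.75 · ln(1 − (4/3)·0.103448) = −0.75 · ln(0.862069) = −0.75 · (-0.148420) = 0.1113.

0.1113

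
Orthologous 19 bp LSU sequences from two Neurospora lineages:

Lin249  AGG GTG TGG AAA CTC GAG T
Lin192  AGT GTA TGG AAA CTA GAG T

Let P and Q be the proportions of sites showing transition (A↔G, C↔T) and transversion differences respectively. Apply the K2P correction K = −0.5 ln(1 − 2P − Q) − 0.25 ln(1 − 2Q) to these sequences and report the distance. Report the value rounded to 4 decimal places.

0.1773

Differing sites — 3:G/T (Tv); 6:G/A (Ti); 15:C/A (Tv).
Of the 3 differences, 1 transition and 2 transversions over 19 sites: P = 1/19 = 0.052632, Q = 2/19 = 0.105263.
d = −0.5·ln(0.789473) − 0.25·ln(0.789474) = −0.5·(-0.236390) − 0.25·(-0.236388) = 0.1773.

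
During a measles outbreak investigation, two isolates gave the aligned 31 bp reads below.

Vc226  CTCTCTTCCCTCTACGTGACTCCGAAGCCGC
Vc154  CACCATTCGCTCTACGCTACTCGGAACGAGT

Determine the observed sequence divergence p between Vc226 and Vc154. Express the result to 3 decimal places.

Mismatches occur at site 2 (T/A), site 4 (T/C), site 5 (C/A), site 9 (C/G), site 17 (T/C), site 18 (G/T), site 23 (C/G), site 27 (G/C), site 28 (C/G), site 29 (C/A), site 31 (C/T).
There are 11 differences over 31 sites, so p = 11/31 = 0.355.

0.355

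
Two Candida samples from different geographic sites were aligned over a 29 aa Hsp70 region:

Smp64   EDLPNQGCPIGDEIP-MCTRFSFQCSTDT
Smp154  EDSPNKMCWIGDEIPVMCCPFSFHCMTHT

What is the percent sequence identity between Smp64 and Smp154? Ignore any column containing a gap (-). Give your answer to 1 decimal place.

67.9%

Excluding the 1 gap column leaves 28 comparable sites.
The sequences differ at positions 3 (L/S), 6 (Q/K), 7 (G/M), 9 (P/W), 19 (T/C), 20 (R/P), 24 (Q/H), 26 (S/M), 28 (D/H).
19 of the 28 comparable sites match, so the percent identity is 19/28 × 100 = 67.9%.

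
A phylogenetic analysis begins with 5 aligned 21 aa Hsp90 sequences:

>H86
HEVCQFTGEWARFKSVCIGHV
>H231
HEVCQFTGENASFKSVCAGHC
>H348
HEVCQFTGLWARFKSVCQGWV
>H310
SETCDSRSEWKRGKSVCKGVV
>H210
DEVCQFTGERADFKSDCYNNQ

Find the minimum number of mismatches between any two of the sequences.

3

Pairwise Hamming distances:
  H86 vs H231: 4
  H86 vs H348: 3
  H86 vs H310: 10
  H86 vs H210: 8
  H231 vs H348: 6
  H231 vs H310: 13
  H231 vs H210: 8
  H348 vs H310: 11
  H348 vs H210: 9
  H310 vs H210: 15
The smallest is 3, between H86 and H348.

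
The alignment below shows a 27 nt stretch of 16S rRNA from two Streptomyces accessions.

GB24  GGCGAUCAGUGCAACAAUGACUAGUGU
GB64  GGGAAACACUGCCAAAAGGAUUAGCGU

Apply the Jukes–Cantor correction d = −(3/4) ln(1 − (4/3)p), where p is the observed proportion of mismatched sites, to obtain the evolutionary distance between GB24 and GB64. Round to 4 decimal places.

0.4408

Mismatches occur at site 3 (C/G), site 4 (G/A), site 6 (U/A), site 9 (G/C), site 13 (A/C), site 15 (C/A), site 18 (U/G), site 21 (C/U), site 25 (U/C).
p = 9/27 = 0.333333.
d = −0.75 · ln(1 − (4/3)·0.333333) = −0.75 · ln(0.555556) = −0.75 · (-0.587786) = 0.4408.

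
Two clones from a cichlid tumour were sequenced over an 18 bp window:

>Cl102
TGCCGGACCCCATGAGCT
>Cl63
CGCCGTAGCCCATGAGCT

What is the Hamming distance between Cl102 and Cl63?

3

The sequences differ at positions 1 (T/C), 6 (G/T), 8 (C/G).
That gives 3 mismatches out of 18 aligned sites, so the Hamming distance is 3.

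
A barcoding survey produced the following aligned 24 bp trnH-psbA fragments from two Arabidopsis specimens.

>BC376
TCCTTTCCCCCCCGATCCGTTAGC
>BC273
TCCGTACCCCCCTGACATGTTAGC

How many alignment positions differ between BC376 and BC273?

6

Mismatches occur at site 4 (T/G), site 6 (T/A), site 13 (C/T), site 16 (T/C), site 17 (C/A), site 18 (C/T).
That gives 6 mismatches out of 24 aligned sites, so the Hamming distance is 6.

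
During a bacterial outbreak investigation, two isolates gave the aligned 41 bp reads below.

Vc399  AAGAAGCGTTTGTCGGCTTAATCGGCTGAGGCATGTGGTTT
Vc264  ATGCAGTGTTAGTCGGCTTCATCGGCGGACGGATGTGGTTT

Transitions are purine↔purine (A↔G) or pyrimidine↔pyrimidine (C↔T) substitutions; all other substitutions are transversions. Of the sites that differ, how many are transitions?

Mismatches occur at site 2 (A/T, transversion), site 4 (A/C, transversion), site 7 (C/T, transition), site 11 (T/A, transversion), site 20 (A/C, transversion), site 27 (T/G, transversion), site 30 (G/C, transversion), site 32 (C/G, transversion).
Of the 8 differences, 1 transition and 7 transversions, so the answer is 1.

1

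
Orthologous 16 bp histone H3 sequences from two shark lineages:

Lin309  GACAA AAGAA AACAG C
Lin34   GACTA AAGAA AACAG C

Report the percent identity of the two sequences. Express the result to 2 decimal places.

The sequences differ at position 4 (A/T).
15 of the 16 sites match, so the percent identity is 15/16 × 100 = 93.75%.

93.75%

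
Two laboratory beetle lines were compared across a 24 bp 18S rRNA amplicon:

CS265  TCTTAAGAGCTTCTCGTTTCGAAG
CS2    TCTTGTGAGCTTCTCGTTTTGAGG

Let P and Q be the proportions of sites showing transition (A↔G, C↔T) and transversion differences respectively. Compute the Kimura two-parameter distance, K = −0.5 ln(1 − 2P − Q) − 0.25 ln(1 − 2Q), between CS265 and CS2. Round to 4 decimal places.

Differing sites — 5:A/G (Ti); 6:A/T (Tv); 20:C/T (Ti); 23:A/G (Ti).
Of the 4 differences, 3 transitions and 1 transversion over 24 sites: P = 3/24 = 0.125000, Q = 1/24 = 0.041667.
d = −0.5·ln(0.708333) − 0.25·ln(0.916666) = −0.5·(-0.344841) − 0.25·(-0.087012) = 0.1942.

0.1942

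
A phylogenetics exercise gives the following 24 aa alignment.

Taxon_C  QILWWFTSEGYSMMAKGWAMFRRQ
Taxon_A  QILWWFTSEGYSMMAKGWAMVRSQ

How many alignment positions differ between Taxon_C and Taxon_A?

Differing sites — 21:F/V; 23:R/S.
That gives 2 mismatches out of 24 aligned sites, so the Hamming distance is 2.

2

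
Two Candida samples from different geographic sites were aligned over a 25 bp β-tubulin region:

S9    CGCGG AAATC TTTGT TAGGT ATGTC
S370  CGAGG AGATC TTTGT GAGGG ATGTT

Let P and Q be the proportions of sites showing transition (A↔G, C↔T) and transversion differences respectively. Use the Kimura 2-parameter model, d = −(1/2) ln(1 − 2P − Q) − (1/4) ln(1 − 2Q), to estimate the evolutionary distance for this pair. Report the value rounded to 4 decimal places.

The sequences differ at positions 3 (C/A, transversion), 7 (A/G, transition), 16 (T/G, transversion), 20 (T/G, transversion), 25 (C/T, transition).
Of the 5 differences, 2 transitions and 3 transversions over 25 sites: P = 2/25 = 0.080000, Q = 3/25 = 0.120000.
d = −0.5·ln(0.720000) − 0.25·ln(0.760000) = −0.5·(-0.328504) − 0.25·(-0.274437) = 0.2329.

0.2329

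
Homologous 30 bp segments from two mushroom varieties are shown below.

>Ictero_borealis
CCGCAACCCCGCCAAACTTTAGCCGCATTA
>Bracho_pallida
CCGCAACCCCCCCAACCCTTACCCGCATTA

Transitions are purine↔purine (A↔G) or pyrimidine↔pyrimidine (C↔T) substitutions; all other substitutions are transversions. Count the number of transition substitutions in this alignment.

1

Mismatches occur at site 11 (G/C, transversion), site 16 (A/C, transversion), site 18 (T/C, transition), site 22 (G/C, transversion).
Of the 4 differences, 1 transition and 3 transversions, so the answer is 1.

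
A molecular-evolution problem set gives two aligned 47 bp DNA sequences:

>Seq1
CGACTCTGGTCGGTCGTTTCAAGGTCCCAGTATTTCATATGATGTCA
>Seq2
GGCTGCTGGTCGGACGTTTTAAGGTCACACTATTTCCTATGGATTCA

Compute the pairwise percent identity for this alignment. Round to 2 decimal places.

The sequences differ at positions 1 (C/G), 3 (A/C), 4 (C/T), 5 (T/G), 14 (T/A), 20 (C/T), 27 (C/A), 30 (G/C), 37 (A/C), 42 (A/G), 43 (T/A), 44 (G/T).
35 of the 47 sites match, so the percent identity is 35/47 × 100 = 74.47%.

74.47%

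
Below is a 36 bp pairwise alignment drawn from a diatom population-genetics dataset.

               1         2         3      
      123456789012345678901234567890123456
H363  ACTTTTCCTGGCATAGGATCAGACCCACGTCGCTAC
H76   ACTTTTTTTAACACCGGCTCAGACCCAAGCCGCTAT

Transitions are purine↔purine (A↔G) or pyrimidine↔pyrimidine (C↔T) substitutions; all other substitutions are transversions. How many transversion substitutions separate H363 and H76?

3

Differing sites — 7:C/T (Ti); 8:C/T (Ti); 10:G/A (Ti); 11:G/A (Ti); 14:T/C (Ti); 15:A/C (Tv); 18:A/C (Tv); 28:C/A (Tv); 30:T/C (Ti); 36:C/T (Ti).
Of the 10 differences, 7 transitions and 3 transversions, so the answer is 3.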